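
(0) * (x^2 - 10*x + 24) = 0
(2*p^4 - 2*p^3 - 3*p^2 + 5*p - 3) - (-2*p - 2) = 2*p^4 - 2*p^3 - 3*p^2 + 7*p - 1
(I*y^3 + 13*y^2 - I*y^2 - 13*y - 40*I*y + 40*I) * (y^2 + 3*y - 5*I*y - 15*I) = I*y^5 + 18*y^4 + 2*I*y^4 + 36*y^3 - 108*I*y^3 - 254*y^2 - 210*I*y^2 - 400*y + 315*I*y + 600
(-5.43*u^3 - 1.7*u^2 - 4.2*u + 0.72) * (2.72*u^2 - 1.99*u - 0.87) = -14.7696*u^5 + 6.1817*u^4 - 3.3169*u^3 + 11.7954*u^2 + 2.2212*u - 0.6264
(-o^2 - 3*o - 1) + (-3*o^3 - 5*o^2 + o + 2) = -3*o^3 - 6*o^2 - 2*o + 1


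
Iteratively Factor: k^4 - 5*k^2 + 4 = (k + 1)*(k^3 - k^2 - 4*k + 4) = (k - 2)*(k + 1)*(k^2 + k - 2) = (k - 2)*(k - 1)*(k + 1)*(k + 2)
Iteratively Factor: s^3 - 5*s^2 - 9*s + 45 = (s + 3)*(s^2 - 8*s + 15) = (s - 5)*(s + 3)*(s - 3)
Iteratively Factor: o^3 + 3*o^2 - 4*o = (o - 1)*(o^2 + 4*o) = o*(o - 1)*(o + 4)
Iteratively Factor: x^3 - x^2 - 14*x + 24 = (x + 4)*(x^2 - 5*x + 6) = (x - 2)*(x + 4)*(x - 3)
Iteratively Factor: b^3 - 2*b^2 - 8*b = (b - 4)*(b^2 + 2*b) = b*(b - 4)*(b + 2)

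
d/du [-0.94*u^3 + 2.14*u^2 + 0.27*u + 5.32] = -2.82*u^2 + 4.28*u + 0.27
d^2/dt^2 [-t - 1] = 0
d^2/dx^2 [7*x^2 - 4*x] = 14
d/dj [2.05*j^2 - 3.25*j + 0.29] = 4.1*j - 3.25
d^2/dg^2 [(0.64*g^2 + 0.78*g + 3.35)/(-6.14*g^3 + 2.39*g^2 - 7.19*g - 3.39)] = (-48.255488*g^6 - 176.434128*g^5 - 1277.323848*g^4 + 1011.019548*g^3 - 838.447278*g^2 + 725.856042*g - 377.334232)/(231.475544*g^9 - 270.306132*g^8 + 918.397254*g^7 - 263.309231*g^6 + 776.970795*g^5 + 585.372864*g^4 + 233.854847*g^3 + 443.35098*g^2 + 247.884597*g + 38.958219)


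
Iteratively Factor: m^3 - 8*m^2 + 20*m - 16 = (m - 4)*(m^2 - 4*m + 4) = (m - 4)*(m - 2)*(m - 2)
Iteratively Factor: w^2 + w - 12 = (w + 4)*(w - 3)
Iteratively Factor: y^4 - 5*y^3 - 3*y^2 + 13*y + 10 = (y - 2)*(y^3 - 3*y^2 - 9*y - 5) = (y - 2)*(y + 1)*(y^2 - 4*y - 5) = (y - 5)*(y - 2)*(y + 1)*(y + 1)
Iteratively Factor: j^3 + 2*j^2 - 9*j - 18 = (j + 2)*(j^2 - 9) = (j - 3)*(j + 2)*(j + 3)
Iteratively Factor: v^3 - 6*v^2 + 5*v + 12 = (v + 1)*(v^2 - 7*v + 12) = (v - 3)*(v + 1)*(v - 4)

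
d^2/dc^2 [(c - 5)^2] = 2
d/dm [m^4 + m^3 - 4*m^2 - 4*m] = 4*m^3 + 3*m^2 - 8*m - 4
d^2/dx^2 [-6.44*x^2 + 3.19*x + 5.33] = -12.8800000000000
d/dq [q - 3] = 1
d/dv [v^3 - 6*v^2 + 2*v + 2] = 3*v^2 - 12*v + 2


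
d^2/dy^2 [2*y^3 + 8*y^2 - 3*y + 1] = 12*y + 16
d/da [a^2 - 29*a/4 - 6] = 2*a - 29/4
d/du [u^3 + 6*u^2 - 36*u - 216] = 3*u^2 + 12*u - 36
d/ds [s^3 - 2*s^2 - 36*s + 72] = 3*s^2 - 4*s - 36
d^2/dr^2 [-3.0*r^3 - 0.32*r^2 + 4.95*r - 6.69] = -18.0*r - 0.64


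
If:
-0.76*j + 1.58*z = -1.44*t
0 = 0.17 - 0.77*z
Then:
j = 1.89473684210526*t + 0.458988380041012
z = 0.22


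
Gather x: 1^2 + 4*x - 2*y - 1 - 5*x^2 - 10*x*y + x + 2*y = -5*x^2 + x*(5 - 10*y)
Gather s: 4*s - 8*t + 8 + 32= 4*s - 8*t + 40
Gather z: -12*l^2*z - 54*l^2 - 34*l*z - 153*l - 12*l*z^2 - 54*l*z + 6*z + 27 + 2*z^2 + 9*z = -54*l^2 - 153*l + z^2*(2 - 12*l) + z*(-12*l^2 - 88*l + 15) + 27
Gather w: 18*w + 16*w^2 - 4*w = 16*w^2 + 14*w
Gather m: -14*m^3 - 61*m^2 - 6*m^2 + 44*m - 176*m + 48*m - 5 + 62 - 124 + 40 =-14*m^3 - 67*m^2 - 84*m - 27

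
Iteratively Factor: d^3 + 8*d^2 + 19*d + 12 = (d + 1)*(d^2 + 7*d + 12) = (d + 1)*(d + 3)*(d + 4)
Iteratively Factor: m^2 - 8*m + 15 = (m - 3)*(m - 5)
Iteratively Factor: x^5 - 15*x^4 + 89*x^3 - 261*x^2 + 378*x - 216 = (x - 3)*(x^4 - 12*x^3 + 53*x^2 - 102*x + 72) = (x - 3)^2*(x^3 - 9*x^2 + 26*x - 24) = (x - 3)^3*(x^2 - 6*x + 8) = (x - 4)*(x - 3)^3*(x - 2)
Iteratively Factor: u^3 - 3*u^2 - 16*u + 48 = (u - 4)*(u^2 + u - 12) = (u - 4)*(u + 4)*(u - 3)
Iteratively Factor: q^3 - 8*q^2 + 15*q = (q - 3)*(q^2 - 5*q) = q*(q - 3)*(q - 5)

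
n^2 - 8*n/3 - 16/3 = (n - 4)*(n + 4/3)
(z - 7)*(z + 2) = z^2 - 5*z - 14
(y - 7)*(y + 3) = y^2 - 4*y - 21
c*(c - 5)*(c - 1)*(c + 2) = c^4 - 4*c^3 - 7*c^2 + 10*c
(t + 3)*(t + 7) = t^2 + 10*t + 21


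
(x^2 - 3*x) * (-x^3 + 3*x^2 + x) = -x^5 + 6*x^4 - 8*x^3 - 3*x^2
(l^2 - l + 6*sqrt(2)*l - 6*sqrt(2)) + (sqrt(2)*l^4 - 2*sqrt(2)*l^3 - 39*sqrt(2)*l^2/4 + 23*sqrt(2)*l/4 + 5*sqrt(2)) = sqrt(2)*l^4 - 2*sqrt(2)*l^3 - 39*sqrt(2)*l^2/4 + l^2 - l + 47*sqrt(2)*l/4 - sqrt(2)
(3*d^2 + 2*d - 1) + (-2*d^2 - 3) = d^2 + 2*d - 4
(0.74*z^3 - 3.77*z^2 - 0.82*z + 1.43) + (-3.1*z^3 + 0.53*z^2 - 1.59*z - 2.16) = -2.36*z^3 - 3.24*z^2 - 2.41*z - 0.73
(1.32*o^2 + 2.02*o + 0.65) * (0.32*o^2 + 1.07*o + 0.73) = 0.4224*o^4 + 2.0588*o^3 + 3.333*o^2 + 2.1701*o + 0.4745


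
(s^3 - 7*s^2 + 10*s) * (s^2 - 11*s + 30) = s^5 - 18*s^4 + 117*s^3 - 320*s^2 + 300*s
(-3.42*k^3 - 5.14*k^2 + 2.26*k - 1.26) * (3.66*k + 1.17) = -12.5172*k^4 - 22.8138*k^3 + 2.2578*k^2 - 1.9674*k - 1.4742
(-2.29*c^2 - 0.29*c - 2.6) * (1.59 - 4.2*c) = 9.618*c^3 - 2.4231*c^2 + 10.4589*c - 4.134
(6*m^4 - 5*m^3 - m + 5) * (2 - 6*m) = -36*m^5 + 42*m^4 - 10*m^3 + 6*m^2 - 32*m + 10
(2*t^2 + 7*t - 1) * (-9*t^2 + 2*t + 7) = -18*t^4 - 59*t^3 + 37*t^2 + 47*t - 7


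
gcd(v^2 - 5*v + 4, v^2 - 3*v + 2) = v - 1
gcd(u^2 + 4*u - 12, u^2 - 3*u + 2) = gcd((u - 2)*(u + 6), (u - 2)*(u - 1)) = u - 2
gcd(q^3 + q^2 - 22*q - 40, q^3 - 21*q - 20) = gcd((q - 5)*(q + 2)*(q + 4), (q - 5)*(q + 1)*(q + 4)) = q^2 - q - 20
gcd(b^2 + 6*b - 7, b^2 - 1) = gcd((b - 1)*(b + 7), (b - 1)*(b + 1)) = b - 1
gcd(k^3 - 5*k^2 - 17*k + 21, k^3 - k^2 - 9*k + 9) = k^2 + 2*k - 3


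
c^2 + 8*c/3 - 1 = (c - 1/3)*(c + 3)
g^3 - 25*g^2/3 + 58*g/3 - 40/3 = (g - 5)*(g - 2)*(g - 4/3)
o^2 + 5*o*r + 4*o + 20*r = (o + 4)*(o + 5*r)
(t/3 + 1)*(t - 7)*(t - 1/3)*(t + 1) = t^4/3 - 10*t^3/9 - 8*t^2 - 38*t/9 + 7/3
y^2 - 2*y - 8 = (y - 4)*(y + 2)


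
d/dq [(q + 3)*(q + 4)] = 2*q + 7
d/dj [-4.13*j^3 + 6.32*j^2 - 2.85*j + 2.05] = -12.39*j^2 + 12.64*j - 2.85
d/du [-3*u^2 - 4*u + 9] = -6*u - 4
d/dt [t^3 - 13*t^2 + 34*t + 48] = 3*t^2 - 26*t + 34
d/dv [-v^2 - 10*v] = -2*v - 10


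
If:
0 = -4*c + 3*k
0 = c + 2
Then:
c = -2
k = -8/3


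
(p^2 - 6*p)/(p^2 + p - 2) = p*(p - 6)/(p^2 + p - 2)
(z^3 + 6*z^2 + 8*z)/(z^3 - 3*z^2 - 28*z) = (z + 2)/(z - 7)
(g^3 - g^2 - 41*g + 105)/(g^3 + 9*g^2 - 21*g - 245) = (g - 3)/(g + 7)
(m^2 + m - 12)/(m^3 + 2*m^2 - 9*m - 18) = (m + 4)/(m^2 + 5*m + 6)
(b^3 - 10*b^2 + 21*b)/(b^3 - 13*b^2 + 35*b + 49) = b*(b - 3)/(b^2 - 6*b - 7)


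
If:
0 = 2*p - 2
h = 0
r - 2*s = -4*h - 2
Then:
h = 0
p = 1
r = 2*s - 2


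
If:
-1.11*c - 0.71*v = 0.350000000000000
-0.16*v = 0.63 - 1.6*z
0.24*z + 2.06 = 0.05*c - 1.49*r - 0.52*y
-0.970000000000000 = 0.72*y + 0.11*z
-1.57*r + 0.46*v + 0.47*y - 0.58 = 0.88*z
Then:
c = -0.43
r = -0.97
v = 0.17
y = -1.41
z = 0.41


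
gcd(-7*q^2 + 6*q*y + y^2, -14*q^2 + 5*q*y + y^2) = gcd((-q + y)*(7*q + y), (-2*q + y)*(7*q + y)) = 7*q + y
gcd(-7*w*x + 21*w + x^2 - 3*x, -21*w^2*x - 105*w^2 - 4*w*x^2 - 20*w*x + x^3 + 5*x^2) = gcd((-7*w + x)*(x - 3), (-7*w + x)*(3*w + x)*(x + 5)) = -7*w + x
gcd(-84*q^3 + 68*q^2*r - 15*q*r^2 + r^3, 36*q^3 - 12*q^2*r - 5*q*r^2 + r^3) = 12*q^2 - 8*q*r + r^2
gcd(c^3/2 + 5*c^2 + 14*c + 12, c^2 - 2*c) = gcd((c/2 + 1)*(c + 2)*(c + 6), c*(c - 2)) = 1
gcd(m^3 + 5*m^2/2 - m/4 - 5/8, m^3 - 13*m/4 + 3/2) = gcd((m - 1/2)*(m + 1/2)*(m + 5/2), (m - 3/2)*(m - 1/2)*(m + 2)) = m - 1/2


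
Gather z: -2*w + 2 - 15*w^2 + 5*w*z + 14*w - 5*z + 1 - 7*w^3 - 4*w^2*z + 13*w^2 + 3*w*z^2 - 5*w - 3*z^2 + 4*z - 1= -7*w^3 - 2*w^2 + 7*w + z^2*(3*w - 3) + z*(-4*w^2 + 5*w - 1) + 2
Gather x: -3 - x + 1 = -x - 2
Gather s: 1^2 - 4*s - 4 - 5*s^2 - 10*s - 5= -5*s^2 - 14*s - 8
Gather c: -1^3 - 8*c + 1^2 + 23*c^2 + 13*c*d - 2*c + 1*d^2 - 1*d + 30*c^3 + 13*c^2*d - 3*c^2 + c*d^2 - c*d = 30*c^3 + c^2*(13*d + 20) + c*(d^2 + 12*d - 10) + d^2 - d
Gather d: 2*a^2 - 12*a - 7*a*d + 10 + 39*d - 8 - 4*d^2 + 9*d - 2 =2*a^2 - 12*a - 4*d^2 + d*(48 - 7*a)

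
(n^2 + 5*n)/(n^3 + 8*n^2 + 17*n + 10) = n/(n^2 + 3*n + 2)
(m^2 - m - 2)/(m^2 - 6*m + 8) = (m + 1)/(m - 4)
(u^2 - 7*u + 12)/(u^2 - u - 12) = (u - 3)/(u + 3)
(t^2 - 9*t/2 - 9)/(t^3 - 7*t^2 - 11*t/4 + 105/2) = 2*(2*t + 3)/(4*t^2 - 4*t - 35)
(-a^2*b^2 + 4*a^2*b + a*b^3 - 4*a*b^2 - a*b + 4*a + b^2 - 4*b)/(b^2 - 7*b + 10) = (-a^2*b^2 + 4*a^2*b + a*b^3 - 4*a*b^2 - a*b + 4*a + b^2 - 4*b)/(b^2 - 7*b + 10)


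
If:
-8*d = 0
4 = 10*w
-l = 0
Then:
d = 0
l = 0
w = 2/5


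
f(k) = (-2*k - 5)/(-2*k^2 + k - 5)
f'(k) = (-2*k - 5)*(4*k - 1)/(-2*k^2 + k - 5)^2 - 2/(-2*k^2 + k - 5)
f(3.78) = 0.42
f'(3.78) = -0.13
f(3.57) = 0.45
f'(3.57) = -0.15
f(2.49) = 0.67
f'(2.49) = -0.27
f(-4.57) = -0.08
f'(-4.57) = 0.01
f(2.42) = 0.69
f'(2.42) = -0.28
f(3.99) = 0.40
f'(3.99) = -0.12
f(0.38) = 1.17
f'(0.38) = 0.28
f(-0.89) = 0.43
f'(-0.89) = 0.53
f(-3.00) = -0.04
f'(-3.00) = 0.06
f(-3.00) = -0.04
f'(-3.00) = 0.06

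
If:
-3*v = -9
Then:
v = 3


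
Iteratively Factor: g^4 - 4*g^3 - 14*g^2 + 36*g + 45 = (g - 3)*(g^3 - g^2 - 17*g - 15) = (g - 3)*(g + 1)*(g^2 - 2*g - 15) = (g - 5)*(g - 3)*(g + 1)*(g + 3)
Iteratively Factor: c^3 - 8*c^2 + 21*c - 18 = (c - 2)*(c^2 - 6*c + 9) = (c - 3)*(c - 2)*(c - 3)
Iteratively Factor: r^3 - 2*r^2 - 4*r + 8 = (r + 2)*(r^2 - 4*r + 4) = (r - 2)*(r + 2)*(r - 2)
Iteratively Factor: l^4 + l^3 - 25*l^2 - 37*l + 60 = (l + 4)*(l^3 - 3*l^2 - 13*l + 15) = (l - 1)*(l + 4)*(l^2 - 2*l - 15) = (l - 1)*(l + 3)*(l + 4)*(l - 5)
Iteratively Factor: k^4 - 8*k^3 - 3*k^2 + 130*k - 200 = (k + 4)*(k^3 - 12*k^2 + 45*k - 50) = (k - 5)*(k + 4)*(k^2 - 7*k + 10) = (k - 5)^2*(k + 4)*(k - 2)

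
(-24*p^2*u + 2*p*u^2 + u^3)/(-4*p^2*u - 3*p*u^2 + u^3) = (6*p + u)/(p + u)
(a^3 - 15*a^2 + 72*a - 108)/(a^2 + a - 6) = (a^3 - 15*a^2 + 72*a - 108)/(a^2 + a - 6)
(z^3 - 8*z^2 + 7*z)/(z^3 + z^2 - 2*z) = (z - 7)/(z + 2)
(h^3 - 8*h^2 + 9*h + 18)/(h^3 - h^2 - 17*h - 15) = (h^2 - 9*h + 18)/(h^2 - 2*h - 15)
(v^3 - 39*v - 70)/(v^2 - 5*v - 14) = v + 5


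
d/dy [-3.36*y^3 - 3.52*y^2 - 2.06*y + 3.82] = -10.08*y^2 - 7.04*y - 2.06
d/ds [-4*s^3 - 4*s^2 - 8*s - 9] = -12*s^2 - 8*s - 8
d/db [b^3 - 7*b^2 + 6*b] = 3*b^2 - 14*b + 6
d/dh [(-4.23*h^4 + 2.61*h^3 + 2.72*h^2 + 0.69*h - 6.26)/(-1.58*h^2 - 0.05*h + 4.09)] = (13.3668*h^5 - 3.4893*h^4 - 69.4638*h^3 + 32.9789*h^2 + 2.468*h + 2.5091)/(2.4964*h^4 + 0.158*h^3 - 12.9219*h^2 - 0.409*h + 16.7281)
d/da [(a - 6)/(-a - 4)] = -10/(a + 4)^2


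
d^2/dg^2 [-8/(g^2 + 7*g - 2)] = 16*(g^2 + 7*g - (2*g + 7)^2 - 2)/(g^2 + 7*g - 2)^3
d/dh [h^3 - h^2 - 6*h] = 3*h^2 - 2*h - 6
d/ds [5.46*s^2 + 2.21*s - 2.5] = 10.92*s + 2.21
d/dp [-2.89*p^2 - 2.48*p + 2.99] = -5.78*p - 2.48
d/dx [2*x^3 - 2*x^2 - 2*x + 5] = 6*x^2 - 4*x - 2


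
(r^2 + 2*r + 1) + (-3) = r^2 + 2*r - 2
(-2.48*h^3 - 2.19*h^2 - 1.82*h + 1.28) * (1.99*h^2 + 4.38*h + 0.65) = -4.9352*h^5 - 15.2205*h^4 - 14.826*h^3 - 6.8479*h^2 + 4.4234*h + 0.832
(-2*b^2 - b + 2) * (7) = -14*b^2 - 7*b + 14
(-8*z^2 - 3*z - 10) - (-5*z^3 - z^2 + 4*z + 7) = 5*z^3 - 7*z^2 - 7*z - 17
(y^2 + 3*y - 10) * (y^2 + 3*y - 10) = y^4 + 6*y^3 - 11*y^2 - 60*y + 100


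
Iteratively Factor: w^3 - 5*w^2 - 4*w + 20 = (w - 2)*(w^2 - 3*w - 10) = (w - 5)*(w - 2)*(w + 2)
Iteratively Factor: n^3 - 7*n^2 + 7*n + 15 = (n - 5)*(n^2 - 2*n - 3) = (n - 5)*(n + 1)*(n - 3)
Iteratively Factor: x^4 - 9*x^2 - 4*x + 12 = (x + 2)*(x^3 - 2*x^2 - 5*x + 6) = (x - 1)*(x + 2)*(x^2 - x - 6) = (x - 1)*(x + 2)^2*(x - 3)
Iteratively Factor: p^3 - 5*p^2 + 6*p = (p - 3)*(p^2 - 2*p) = p*(p - 3)*(p - 2)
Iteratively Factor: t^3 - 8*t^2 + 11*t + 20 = (t + 1)*(t^2 - 9*t + 20) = (t - 4)*(t + 1)*(t - 5)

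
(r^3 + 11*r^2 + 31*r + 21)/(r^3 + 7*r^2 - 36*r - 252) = (r^2 + 4*r + 3)/(r^2 - 36)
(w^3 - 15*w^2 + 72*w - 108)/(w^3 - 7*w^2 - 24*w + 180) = (w - 3)/(w + 5)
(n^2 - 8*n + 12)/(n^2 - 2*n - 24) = (n - 2)/(n + 4)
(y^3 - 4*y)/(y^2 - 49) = y*(y^2 - 4)/(y^2 - 49)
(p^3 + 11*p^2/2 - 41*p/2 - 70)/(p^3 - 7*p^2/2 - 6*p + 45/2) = (p^2 + 3*p - 28)/(p^2 - 6*p + 9)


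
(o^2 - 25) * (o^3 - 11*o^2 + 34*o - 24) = o^5 - 11*o^4 + 9*o^3 + 251*o^2 - 850*o + 600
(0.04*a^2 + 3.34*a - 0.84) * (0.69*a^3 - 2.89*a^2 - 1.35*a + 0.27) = 0.0276*a^5 + 2.189*a^4 - 10.2862*a^3 - 2.0706*a^2 + 2.0358*a - 0.2268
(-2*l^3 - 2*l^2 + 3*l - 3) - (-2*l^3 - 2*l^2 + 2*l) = l - 3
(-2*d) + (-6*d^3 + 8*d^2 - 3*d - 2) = -6*d^3 + 8*d^2 - 5*d - 2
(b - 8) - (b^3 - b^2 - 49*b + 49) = -b^3 + b^2 + 50*b - 57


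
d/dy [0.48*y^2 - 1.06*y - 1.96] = 0.96*y - 1.06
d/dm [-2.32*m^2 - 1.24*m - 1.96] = -4.64*m - 1.24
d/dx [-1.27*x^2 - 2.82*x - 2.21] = -2.54*x - 2.82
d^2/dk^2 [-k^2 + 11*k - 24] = -2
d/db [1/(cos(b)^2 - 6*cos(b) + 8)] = 2*(cos(b) - 3)*sin(b)/(cos(b)^2 - 6*cos(b) + 8)^2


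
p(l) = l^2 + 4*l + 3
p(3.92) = 34.05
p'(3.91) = 11.82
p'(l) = 2*l + 4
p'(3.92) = 11.84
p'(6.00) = 16.00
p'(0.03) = 4.06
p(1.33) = 10.09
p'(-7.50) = -11.00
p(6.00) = 63.00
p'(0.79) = 5.58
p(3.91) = 33.93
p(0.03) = 3.12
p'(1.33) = 6.66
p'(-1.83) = 0.34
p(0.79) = 6.78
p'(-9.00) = -14.00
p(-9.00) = 48.00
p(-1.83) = -0.97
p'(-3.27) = -2.54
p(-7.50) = 29.25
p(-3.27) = 0.61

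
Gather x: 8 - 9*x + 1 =9 - 9*x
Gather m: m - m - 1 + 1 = 0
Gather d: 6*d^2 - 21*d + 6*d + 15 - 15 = 6*d^2 - 15*d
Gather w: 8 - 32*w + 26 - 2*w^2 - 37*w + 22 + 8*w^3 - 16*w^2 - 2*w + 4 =8*w^3 - 18*w^2 - 71*w + 60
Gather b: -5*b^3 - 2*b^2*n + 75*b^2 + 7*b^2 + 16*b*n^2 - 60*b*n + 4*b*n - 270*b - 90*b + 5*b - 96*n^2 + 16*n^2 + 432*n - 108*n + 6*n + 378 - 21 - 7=-5*b^3 + b^2*(82 - 2*n) + b*(16*n^2 - 56*n - 355) - 80*n^2 + 330*n + 350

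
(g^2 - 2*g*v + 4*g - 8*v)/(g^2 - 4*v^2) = (g + 4)/(g + 2*v)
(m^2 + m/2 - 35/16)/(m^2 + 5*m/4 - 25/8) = (4*m + 7)/(2*(2*m + 5))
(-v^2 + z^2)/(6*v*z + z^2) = (-v^2 + z^2)/(z*(6*v + z))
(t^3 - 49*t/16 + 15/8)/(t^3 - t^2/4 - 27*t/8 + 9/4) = (4*t - 5)/(2*(2*t - 3))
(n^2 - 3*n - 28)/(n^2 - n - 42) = (n + 4)/(n + 6)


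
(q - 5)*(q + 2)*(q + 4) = q^3 + q^2 - 22*q - 40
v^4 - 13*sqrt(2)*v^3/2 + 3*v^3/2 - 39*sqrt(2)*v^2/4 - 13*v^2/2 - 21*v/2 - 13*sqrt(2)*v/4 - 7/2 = (v + 1/2)*(v + 1)*(v - 7*sqrt(2))*(v + sqrt(2)/2)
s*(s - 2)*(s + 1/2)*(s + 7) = s^4 + 11*s^3/2 - 23*s^2/2 - 7*s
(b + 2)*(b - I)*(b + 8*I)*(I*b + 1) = I*b^4 - 6*b^3 + 2*I*b^3 - 12*b^2 + 15*I*b^2 + 8*b + 30*I*b + 16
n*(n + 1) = n^2 + n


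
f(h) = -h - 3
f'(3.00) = -1.00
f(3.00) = -6.00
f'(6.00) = -1.00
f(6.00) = -9.00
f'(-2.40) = -1.00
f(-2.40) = -0.60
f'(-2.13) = -1.00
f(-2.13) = -0.87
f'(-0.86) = -1.00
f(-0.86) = -2.14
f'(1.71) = -1.00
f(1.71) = -4.71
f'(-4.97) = -1.00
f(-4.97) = 1.97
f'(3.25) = -1.00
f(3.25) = -6.25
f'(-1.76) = -1.00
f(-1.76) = -1.24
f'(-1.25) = -1.00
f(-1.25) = -1.75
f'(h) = -1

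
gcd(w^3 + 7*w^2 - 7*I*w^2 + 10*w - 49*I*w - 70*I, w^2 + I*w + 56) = w - 7*I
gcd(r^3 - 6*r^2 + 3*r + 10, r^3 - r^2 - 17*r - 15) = r^2 - 4*r - 5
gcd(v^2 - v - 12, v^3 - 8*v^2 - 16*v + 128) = v - 4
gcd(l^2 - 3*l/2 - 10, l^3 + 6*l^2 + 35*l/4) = l + 5/2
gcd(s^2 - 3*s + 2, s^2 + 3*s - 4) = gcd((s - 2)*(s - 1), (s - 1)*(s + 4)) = s - 1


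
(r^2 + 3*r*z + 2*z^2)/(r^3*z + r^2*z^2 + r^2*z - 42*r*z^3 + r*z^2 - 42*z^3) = (r^2 + 3*r*z + 2*z^2)/(z*(r^3 + r^2*z + r^2 - 42*r*z^2 + r*z - 42*z^2))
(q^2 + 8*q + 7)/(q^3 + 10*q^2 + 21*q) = (q + 1)/(q*(q + 3))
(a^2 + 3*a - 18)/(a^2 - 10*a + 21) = (a + 6)/(a - 7)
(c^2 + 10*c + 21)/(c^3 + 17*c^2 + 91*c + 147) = 1/(c + 7)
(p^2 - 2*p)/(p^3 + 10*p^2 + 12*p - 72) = p/(p^2 + 12*p + 36)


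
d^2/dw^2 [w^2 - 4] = 2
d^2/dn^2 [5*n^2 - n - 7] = 10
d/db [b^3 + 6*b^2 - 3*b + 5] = 3*b^2 + 12*b - 3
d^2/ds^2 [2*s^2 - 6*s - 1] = 4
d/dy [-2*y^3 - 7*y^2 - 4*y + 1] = -6*y^2 - 14*y - 4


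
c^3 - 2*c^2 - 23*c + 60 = (c - 4)*(c - 3)*(c + 5)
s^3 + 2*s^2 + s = s*(s + 1)^2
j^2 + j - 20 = (j - 4)*(j + 5)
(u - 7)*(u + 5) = u^2 - 2*u - 35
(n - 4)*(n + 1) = n^2 - 3*n - 4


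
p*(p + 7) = p^2 + 7*p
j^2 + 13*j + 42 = (j + 6)*(j + 7)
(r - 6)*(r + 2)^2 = r^3 - 2*r^2 - 20*r - 24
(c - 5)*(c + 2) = c^2 - 3*c - 10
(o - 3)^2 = o^2 - 6*o + 9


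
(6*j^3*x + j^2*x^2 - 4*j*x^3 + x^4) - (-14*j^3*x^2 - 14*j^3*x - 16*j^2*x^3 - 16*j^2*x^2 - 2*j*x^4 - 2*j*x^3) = 14*j^3*x^2 + 20*j^3*x + 16*j^2*x^3 + 17*j^2*x^2 + 2*j*x^4 - 2*j*x^3 + x^4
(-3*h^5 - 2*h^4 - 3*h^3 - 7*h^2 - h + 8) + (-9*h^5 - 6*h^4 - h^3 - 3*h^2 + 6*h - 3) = -12*h^5 - 8*h^4 - 4*h^3 - 10*h^2 + 5*h + 5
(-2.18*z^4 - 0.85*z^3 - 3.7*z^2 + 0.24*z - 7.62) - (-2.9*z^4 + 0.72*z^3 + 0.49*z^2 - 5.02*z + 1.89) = 0.72*z^4 - 1.57*z^3 - 4.19*z^2 + 5.26*z - 9.51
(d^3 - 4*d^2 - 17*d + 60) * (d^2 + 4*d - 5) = d^5 - 38*d^3 + 12*d^2 + 325*d - 300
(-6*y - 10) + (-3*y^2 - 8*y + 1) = -3*y^2 - 14*y - 9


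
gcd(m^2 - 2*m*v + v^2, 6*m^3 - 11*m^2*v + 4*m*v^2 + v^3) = m^2 - 2*m*v + v^2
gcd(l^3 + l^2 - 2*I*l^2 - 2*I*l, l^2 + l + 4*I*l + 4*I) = l + 1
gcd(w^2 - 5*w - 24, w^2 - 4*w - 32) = w - 8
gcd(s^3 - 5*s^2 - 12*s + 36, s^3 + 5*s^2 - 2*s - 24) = s^2 + s - 6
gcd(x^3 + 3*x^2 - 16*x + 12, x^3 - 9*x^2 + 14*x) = x - 2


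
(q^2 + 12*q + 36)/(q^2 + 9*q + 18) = (q + 6)/(q + 3)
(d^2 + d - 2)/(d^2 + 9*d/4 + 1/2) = 4*(d - 1)/(4*d + 1)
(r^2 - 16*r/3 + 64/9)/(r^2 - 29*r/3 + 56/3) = (r - 8/3)/(r - 7)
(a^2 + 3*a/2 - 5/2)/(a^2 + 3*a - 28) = (2*a^2 + 3*a - 5)/(2*(a^2 + 3*a - 28))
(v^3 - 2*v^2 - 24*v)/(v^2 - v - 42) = v*(-v^2 + 2*v + 24)/(-v^2 + v + 42)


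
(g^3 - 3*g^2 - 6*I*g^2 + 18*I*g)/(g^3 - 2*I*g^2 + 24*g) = (g - 3)/(g + 4*I)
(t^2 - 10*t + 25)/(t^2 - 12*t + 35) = (t - 5)/(t - 7)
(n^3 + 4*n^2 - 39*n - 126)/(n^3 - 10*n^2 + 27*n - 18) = (n^2 + 10*n + 21)/(n^2 - 4*n + 3)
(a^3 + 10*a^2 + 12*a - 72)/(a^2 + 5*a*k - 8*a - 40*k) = (a^3 + 10*a^2 + 12*a - 72)/(a^2 + 5*a*k - 8*a - 40*k)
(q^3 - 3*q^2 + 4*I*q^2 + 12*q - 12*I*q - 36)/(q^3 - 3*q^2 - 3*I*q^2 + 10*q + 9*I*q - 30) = (q^2 + 4*I*q + 12)/(q^2 - 3*I*q + 10)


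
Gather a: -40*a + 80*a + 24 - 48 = 40*a - 24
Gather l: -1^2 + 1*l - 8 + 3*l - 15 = 4*l - 24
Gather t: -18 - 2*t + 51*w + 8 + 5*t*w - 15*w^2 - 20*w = t*(5*w - 2) - 15*w^2 + 31*w - 10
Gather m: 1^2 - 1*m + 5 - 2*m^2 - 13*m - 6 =-2*m^2 - 14*m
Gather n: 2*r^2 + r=2*r^2 + r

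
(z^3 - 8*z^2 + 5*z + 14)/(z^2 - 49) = (z^2 - z - 2)/(z + 7)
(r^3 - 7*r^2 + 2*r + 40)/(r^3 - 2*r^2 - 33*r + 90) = (r^2 - 2*r - 8)/(r^2 + 3*r - 18)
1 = 1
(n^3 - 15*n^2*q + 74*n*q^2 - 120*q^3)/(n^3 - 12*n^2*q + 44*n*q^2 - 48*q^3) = (-n + 5*q)/(-n + 2*q)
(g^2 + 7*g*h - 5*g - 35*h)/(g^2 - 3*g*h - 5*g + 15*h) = (g + 7*h)/(g - 3*h)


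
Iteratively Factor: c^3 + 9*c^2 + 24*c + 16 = (c + 4)*(c^2 + 5*c + 4) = (c + 1)*(c + 4)*(c + 4)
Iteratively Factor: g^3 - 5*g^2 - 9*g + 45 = (g + 3)*(g^2 - 8*g + 15) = (g - 5)*(g + 3)*(g - 3)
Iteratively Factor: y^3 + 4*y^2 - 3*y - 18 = (y + 3)*(y^2 + y - 6) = (y + 3)^2*(y - 2)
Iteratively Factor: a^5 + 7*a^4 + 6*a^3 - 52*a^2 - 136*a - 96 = (a + 4)*(a^4 + 3*a^3 - 6*a^2 - 28*a - 24) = (a + 2)*(a + 4)*(a^3 + a^2 - 8*a - 12) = (a - 3)*(a + 2)*(a + 4)*(a^2 + 4*a + 4) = (a - 3)*(a + 2)^2*(a + 4)*(a + 2)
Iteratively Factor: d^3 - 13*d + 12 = (d + 4)*(d^2 - 4*d + 3) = (d - 1)*(d + 4)*(d - 3)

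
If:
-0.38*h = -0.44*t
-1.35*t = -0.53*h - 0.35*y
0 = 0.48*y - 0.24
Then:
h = 0.28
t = 0.24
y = 0.50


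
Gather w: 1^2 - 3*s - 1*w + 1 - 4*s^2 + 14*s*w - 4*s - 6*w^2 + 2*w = -4*s^2 - 7*s - 6*w^2 + w*(14*s + 1) + 2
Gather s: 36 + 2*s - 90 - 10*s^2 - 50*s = -10*s^2 - 48*s - 54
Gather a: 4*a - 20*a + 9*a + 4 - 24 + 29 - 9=-7*a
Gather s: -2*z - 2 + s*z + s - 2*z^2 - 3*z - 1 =s*(z + 1) - 2*z^2 - 5*z - 3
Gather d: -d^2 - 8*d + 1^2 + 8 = -d^2 - 8*d + 9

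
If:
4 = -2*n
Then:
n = -2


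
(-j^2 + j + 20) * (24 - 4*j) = 4*j^3 - 28*j^2 - 56*j + 480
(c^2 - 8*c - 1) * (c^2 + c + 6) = c^4 - 7*c^3 - 3*c^2 - 49*c - 6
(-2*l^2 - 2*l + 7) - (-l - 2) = -2*l^2 - l + 9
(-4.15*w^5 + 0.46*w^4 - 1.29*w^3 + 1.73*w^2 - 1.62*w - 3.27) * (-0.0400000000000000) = 0.166*w^5 - 0.0184*w^4 + 0.0516*w^3 - 0.0692*w^2 + 0.0648*w + 0.1308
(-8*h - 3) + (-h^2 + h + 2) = -h^2 - 7*h - 1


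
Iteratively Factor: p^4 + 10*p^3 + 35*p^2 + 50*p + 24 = (p + 3)*(p^3 + 7*p^2 + 14*p + 8) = (p + 2)*(p + 3)*(p^2 + 5*p + 4) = (p + 1)*(p + 2)*(p + 3)*(p + 4)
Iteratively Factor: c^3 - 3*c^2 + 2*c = (c)*(c^2 - 3*c + 2) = c*(c - 2)*(c - 1)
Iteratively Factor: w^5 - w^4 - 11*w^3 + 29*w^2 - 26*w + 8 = (w - 1)*(w^4 - 11*w^2 + 18*w - 8) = (w - 1)^2*(w^3 + w^2 - 10*w + 8) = (w - 2)*(w - 1)^2*(w^2 + 3*w - 4) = (w - 2)*(w - 1)^3*(w + 4)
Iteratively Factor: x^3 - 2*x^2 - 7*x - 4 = (x + 1)*(x^2 - 3*x - 4) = (x - 4)*(x + 1)*(x + 1)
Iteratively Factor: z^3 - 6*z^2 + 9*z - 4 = (z - 1)*(z^2 - 5*z + 4) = (z - 1)^2*(z - 4)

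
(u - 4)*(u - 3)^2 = u^3 - 10*u^2 + 33*u - 36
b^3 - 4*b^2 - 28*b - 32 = (b - 8)*(b + 2)^2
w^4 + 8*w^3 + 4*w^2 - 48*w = w*(w - 2)*(w + 4)*(w + 6)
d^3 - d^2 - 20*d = d*(d - 5)*(d + 4)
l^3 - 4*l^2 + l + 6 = (l - 3)*(l - 2)*(l + 1)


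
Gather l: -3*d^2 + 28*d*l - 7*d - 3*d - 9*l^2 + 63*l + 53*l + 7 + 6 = -3*d^2 - 10*d - 9*l^2 + l*(28*d + 116) + 13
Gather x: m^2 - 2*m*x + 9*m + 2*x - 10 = m^2 + 9*m + x*(2 - 2*m) - 10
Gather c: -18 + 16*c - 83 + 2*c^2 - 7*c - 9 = 2*c^2 + 9*c - 110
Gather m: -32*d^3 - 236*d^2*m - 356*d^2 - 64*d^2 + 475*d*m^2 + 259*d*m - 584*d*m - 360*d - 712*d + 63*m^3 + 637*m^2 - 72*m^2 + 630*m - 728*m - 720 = -32*d^3 - 420*d^2 - 1072*d + 63*m^3 + m^2*(475*d + 565) + m*(-236*d^2 - 325*d - 98) - 720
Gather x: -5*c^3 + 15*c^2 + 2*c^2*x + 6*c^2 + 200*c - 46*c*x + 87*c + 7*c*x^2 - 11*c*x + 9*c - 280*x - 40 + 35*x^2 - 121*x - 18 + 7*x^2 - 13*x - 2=-5*c^3 + 21*c^2 + 296*c + x^2*(7*c + 42) + x*(2*c^2 - 57*c - 414) - 60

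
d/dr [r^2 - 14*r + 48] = 2*r - 14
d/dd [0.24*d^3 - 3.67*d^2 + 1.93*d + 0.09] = 0.72*d^2 - 7.34*d + 1.93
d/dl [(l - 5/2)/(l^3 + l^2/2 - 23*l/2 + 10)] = (-2*l - 3)/(l^4 + 6*l^3 + l^2 - 24*l + 16)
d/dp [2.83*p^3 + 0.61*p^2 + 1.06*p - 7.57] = 8.49*p^2 + 1.22*p + 1.06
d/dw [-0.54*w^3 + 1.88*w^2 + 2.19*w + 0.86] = -1.62*w^2 + 3.76*w + 2.19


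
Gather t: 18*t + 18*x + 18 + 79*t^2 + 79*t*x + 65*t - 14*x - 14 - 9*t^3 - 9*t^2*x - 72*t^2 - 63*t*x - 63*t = -9*t^3 + t^2*(7 - 9*x) + t*(16*x + 20) + 4*x + 4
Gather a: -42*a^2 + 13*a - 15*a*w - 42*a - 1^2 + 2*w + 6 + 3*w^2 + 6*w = -42*a^2 + a*(-15*w - 29) + 3*w^2 + 8*w + 5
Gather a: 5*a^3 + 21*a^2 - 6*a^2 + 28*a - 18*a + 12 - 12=5*a^3 + 15*a^2 + 10*a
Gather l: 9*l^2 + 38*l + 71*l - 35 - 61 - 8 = 9*l^2 + 109*l - 104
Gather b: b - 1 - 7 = b - 8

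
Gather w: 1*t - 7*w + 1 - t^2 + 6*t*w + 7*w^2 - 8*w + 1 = -t^2 + t + 7*w^2 + w*(6*t - 15) + 2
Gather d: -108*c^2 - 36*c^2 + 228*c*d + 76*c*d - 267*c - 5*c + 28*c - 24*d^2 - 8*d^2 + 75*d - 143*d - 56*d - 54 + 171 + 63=-144*c^2 - 244*c - 32*d^2 + d*(304*c - 124) + 180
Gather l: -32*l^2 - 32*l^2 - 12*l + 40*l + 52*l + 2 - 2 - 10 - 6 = -64*l^2 + 80*l - 16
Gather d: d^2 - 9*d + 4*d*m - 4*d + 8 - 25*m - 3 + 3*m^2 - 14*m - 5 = d^2 + d*(4*m - 13) + 3*m^2 - 39*m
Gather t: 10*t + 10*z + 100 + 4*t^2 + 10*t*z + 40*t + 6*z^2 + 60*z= 4*t^2 + t*(10*z + 50) + 6*z^2 + 70*z + 100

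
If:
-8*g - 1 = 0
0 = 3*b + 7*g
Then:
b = 7/24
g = -1/8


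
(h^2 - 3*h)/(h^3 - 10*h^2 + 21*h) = 1/(h - 7)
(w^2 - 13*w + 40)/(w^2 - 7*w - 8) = (w - 5)/(w + 1)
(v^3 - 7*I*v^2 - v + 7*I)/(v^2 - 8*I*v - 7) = (v^2 - 1)/(v - I)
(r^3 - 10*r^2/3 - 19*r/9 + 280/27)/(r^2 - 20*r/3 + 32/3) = (9*r^2 - 6*r - 35)/(9*(r - 4))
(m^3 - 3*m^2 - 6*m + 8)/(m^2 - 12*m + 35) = (m^3 - 3*m^2 - 6*m + 8)/(m^2 - 12*m + 35)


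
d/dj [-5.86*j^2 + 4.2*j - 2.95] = 4.2 - 11.72*j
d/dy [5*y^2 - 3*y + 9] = 10*y - 3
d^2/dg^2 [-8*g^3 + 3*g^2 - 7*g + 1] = 6 - 48*g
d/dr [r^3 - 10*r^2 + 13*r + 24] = 3*r^2 - 20*r + 13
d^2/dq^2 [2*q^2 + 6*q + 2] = 4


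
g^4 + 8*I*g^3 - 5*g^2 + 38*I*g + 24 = (g - I)^2*(g + 4*I)*(g + 6*I)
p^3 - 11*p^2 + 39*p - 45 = (p - 5)*(p - 3)^2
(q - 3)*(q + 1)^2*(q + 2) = q^4 + q^3 - 7*q^2 - 13*q - 6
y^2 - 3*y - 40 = (y - 8)*(y + 5)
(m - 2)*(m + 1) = m^2 - m - 2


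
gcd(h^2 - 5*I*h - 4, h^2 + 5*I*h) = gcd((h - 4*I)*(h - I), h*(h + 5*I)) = 1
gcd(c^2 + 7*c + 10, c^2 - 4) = c + 2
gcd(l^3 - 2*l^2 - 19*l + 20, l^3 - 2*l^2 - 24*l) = l + 4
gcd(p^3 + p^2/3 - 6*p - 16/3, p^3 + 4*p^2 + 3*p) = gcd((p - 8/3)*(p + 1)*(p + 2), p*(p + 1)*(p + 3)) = p + 1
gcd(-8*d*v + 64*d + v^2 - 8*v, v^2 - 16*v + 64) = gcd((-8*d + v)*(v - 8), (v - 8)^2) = v - 8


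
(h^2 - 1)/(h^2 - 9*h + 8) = (h + 1)/(h - 8)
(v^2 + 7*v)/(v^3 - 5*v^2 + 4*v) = (v + 7)/(v^2 - 5*v + 4)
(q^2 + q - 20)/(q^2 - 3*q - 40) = (q - 4)/(q - 8)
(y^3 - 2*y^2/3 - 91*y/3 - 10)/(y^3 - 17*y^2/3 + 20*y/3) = (3*y^3 - 2*y^2 - 91*y - 30)/(y*(3*y^2 - 17*y + 20))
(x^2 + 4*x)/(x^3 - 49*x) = (x + 4)/(x^2 - 49)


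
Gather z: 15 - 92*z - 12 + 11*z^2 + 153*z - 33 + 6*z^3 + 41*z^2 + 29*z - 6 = 6*z^3 + 52*z^2 + 90*z - 36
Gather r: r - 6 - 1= r - 7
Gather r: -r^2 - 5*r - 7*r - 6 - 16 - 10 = -r^2 - 12*r - 32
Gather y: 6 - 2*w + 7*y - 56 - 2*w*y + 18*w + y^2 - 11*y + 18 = 16*w + y^2 + y*(-2*w - 4) - 32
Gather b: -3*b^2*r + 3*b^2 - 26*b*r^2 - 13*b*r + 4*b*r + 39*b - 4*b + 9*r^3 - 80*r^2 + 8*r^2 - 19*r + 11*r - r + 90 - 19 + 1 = b^2*(3 - 3*r) + b*(-26*r^2 - 9*r + 35) + 9*r^3 - 72*r^2 - 9*r + 72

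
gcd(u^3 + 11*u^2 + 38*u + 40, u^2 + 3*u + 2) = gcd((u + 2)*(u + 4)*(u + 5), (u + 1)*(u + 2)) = u + 2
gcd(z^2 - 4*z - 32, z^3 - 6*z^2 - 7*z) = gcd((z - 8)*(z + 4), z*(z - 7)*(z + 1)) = 1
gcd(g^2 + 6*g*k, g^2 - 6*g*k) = g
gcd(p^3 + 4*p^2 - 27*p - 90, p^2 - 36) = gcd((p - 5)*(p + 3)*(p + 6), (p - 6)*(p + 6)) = p + 6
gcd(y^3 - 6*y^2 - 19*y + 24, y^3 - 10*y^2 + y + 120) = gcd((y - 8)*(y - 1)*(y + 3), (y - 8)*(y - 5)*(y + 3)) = y^2 - 5*y - 24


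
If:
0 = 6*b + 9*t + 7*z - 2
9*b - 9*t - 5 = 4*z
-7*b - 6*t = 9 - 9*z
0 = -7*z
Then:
No Solution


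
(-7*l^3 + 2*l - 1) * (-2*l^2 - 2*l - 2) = 14*l^5 + 14*l^4 + 10*l^3 - 2*l^2 - 2*l + 2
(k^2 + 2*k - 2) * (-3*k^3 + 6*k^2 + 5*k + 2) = -3*k^5 + 23*k^3 - 6*k - 4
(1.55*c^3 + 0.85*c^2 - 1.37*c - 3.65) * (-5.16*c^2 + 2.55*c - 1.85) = -7.998*c^5 - 0.4335*c^4 + 6.3692*c^3 + 13.768*c^2 - 6.773*c + 6.7525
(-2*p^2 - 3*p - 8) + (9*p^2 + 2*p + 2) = 7*p^2 - p - 6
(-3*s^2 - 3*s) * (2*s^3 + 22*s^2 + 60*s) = -6*s^5 - 72*s^4 - 246*s^3 - 180*s^2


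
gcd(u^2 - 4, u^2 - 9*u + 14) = u - 2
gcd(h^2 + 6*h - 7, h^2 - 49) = h + 7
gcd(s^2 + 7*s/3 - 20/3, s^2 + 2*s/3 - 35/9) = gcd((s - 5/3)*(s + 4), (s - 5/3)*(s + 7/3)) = s - 5/3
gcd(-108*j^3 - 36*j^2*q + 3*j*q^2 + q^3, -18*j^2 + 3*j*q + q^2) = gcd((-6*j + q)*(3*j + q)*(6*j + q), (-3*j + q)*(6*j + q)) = 6*j + q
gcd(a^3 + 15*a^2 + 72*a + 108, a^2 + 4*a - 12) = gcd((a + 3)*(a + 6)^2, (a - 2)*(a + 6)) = a + 6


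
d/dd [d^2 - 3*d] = 2*d - 3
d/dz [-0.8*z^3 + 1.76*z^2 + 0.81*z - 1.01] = -2.4*z^2 + 3.52*z + 0.81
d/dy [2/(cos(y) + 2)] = 2*sin(y)/(cos(y) + 2)^2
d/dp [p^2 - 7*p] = 2*p - 7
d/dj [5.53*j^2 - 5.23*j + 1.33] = 11.06*j - 5.23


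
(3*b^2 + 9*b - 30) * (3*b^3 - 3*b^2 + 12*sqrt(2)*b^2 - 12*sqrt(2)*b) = 9*b^5 + 18*b^4 + 36*sqrt(2)*b^4 - 117*b^3 + 72*sqrt(2)*b^3 - 468*sqrt(2)*b^2 + 90*b^2 + 360*sqrt(2)*b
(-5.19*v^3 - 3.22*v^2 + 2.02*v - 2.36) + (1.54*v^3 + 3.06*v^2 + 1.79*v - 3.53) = -3.65*v^3 - 0.16*v^2 + 3.81*v - 5.89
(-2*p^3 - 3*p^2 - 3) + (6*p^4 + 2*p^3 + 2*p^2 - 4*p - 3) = 6*p^4 - p^2 - 4*p - 6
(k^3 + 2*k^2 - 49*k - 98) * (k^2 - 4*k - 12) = k^5 - 2*k^4 - 69*k^3 + 74*k^2 + 980*k + 1176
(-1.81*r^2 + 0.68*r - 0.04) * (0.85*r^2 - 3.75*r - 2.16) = -1.5385*r^4 + 7.3655*r^3 + 1.3256*r^2 - 1.3188*r + 0.0864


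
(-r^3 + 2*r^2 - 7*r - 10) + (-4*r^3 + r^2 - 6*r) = -5*r^3 + 3*r^2 - 13*r - 10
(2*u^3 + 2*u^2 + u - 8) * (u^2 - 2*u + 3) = 2*u^5 - 2*u^4 + 3*u^3 - 4*u^2 + 19*u - 24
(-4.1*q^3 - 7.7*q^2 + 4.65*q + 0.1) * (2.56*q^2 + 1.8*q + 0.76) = -10.496*q^5 - 27.092*q^4 - 5.072*q^3 + 2.774*q^2 + 3.714*q + 0.076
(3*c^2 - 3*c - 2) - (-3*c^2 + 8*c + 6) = 6*c^2 - 11*c - 8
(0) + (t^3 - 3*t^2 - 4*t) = t^3 - 3*t^2 - 4*t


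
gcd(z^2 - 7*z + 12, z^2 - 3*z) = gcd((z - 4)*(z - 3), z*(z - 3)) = z - 3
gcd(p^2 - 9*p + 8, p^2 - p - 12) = 1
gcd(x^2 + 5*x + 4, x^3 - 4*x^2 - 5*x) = x + 1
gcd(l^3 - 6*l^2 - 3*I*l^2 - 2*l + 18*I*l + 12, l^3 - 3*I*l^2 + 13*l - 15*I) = l - I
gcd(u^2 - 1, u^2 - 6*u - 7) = u + 1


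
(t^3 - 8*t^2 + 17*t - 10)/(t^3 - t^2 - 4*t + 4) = (t - 5)/(t + 2)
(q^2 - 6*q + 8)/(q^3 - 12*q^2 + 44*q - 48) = 1/(q - 6)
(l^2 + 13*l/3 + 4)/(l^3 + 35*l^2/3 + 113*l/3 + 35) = (3*l + 4)/(3*l^2 + 26*l + 35)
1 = 1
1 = 1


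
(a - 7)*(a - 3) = a^2 - 10*a + 21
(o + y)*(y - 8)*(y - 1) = o*y^2 - 9*o*y + 8*o + y^3 - 9*y^2 + 8*y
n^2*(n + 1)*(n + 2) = n^4 + 3*n^3 + 2*n^2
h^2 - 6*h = h*(h - 6)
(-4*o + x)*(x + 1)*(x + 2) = -4*o*x^2 - 12*o*x - 8*o + x^3 + 3*x^2 + 2*x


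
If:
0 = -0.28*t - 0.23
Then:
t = -0.82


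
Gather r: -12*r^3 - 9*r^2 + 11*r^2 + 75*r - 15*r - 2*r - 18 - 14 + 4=-12*r^3 + 2*r^2 + 58*r - 28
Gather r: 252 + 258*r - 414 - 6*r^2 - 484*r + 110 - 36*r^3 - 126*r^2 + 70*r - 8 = -36*r^3 - 132*r^2 - 156*r - 60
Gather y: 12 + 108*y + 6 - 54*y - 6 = 54*y + 12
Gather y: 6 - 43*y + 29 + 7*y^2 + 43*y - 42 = 7*y^2 - 7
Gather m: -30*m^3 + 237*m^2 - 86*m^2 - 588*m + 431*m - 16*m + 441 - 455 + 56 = -30*m^3 + 151*m^2 - 173*m + 42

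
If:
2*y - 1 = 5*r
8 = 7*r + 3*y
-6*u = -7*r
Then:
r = 13/29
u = 91/174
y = 47/29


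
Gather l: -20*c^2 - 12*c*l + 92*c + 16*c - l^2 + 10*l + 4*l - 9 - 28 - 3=-20*c^2 + 108*c - l^2 + l*(14 - 12*c) - 40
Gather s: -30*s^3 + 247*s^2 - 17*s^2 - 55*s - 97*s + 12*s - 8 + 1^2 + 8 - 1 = -30*s^3 + 230*s^2 - 140*s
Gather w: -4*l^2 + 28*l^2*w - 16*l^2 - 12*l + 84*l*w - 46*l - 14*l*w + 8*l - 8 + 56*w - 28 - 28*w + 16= -20*l^2 - 50*l + w*(28*l^2 + 70*l + 28) - 20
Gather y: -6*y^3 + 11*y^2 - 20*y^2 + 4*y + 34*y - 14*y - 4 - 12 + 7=-6*y^3 - 9*y^2 + 24*y - 9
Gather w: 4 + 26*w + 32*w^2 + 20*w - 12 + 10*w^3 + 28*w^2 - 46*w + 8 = 10*w^3 + 60*w^2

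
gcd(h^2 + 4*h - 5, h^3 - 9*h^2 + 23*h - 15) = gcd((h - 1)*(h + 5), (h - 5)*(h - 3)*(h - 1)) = h - 1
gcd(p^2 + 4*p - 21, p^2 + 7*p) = p + 7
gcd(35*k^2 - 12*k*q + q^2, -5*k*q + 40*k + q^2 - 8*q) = -5*k + q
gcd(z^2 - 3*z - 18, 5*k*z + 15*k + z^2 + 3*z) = z + 3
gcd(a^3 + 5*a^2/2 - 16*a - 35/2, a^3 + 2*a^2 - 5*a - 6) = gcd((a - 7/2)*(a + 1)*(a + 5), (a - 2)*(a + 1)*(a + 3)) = a + 1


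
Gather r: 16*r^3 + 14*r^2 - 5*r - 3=16*r^3 + 14*r^2 - 5*r - 3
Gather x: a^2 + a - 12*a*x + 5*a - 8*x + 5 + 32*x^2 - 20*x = a^2 + 6*a + 32*x^2 + x*(-12*a - 28) + 5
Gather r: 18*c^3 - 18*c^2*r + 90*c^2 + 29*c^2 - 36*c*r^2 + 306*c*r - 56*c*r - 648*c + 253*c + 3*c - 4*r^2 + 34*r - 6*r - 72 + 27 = 18*c^3 + 119*c^2 - 392*c + r^2*(-36*c - 4) + r*(-18*c^2 + 250*c + 28) - 45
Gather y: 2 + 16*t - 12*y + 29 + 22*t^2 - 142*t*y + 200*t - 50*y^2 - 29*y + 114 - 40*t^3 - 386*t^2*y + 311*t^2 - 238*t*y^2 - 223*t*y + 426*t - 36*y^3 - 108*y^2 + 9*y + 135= -40*t^3 + 333*t^2 + 642*t - 36*y^3 + y^2*(-238*t - 158) + y*(-386*t^2 - 365*t - 32) + 280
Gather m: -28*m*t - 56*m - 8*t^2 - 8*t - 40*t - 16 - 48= m*(-28*t - 56) - 8*t^2 - 48*t - 64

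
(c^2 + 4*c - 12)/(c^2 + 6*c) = (c - 2)/c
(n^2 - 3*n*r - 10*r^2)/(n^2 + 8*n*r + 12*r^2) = (n - 5*r)/(n + 6*r)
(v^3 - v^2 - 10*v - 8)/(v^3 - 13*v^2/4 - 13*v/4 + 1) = 4*(v + 2)/(4*v - 1)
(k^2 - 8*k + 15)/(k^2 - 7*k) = (k^2 - 8*k + 15)/(k*(k - 7))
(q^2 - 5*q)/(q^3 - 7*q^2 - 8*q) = (5 - q)/(-q^2 + 7*q + 8)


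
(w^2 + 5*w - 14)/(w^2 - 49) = (w - 2)/(w - 7)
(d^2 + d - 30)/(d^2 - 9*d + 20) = (d + 6)/(d - 4)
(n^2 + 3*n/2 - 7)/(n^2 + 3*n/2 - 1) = (2*n^2 + 3*n - 14)/(2*n^2 + 3*n - 2)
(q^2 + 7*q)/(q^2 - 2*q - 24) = q*(q + 7)/(q^2 - 2*q - 24)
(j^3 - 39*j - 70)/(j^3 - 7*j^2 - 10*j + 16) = (j^2 - 2*j - 35)/(j^2 - 9*j + 8)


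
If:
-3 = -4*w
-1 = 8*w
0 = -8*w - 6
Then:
No Solution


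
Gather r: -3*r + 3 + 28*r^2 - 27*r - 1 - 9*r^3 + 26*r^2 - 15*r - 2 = -9*r^3 + 54*r^2 - 45*r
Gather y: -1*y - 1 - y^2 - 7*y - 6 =-y^2 - 8*y - 7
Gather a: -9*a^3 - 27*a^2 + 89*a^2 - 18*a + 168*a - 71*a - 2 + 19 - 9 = -9*a^3 + 62*a^2 + 79*a + 8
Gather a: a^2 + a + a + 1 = a^2 + 2*a + 1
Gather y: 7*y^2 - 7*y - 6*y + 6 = 7*y^2 - 13*y + 6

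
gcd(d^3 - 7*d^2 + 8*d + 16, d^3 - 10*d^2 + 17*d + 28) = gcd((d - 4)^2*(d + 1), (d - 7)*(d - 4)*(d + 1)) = d^2 - 3*d - 4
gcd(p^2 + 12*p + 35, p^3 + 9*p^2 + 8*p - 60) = p + 5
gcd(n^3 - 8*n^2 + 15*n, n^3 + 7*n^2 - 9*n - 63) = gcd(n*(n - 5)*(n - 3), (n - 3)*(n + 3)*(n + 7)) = n - 3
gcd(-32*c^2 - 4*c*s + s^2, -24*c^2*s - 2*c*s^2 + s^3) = 4*c + s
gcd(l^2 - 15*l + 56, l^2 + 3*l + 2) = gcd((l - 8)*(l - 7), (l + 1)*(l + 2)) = 1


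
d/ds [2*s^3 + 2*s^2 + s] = 6*s^2 + 4*s + 1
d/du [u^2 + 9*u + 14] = 2*u + 9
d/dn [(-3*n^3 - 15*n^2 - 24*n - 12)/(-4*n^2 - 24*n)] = 3*(n^4 + 12*n^3 + 22*n^2 - 8*n - 24)/(4*n^2*(n^2 + 12*n + 36))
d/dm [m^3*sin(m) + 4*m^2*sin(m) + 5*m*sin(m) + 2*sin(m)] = m^3*cos(m) + 3*m^2*sin(m) + 4*m^2*cos(m) + 8*m*sin(m) + 5*m*cos(m) + 5*sin(m) + 2*cos(m)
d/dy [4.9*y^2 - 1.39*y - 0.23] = 9.8*y - 1.39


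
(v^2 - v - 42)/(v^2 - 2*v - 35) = (v + 6)/(v + 5)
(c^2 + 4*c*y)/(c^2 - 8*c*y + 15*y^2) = c*(c + 4*y)/(c^2 - 8*c*y + 15*y^2)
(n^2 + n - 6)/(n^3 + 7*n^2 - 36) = 1/(n + 6)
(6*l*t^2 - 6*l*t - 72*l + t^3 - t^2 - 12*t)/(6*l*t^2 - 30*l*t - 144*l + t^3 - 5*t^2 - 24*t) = (t - 4)/(t - 8)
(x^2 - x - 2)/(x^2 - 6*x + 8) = (x + 1)/(x - 4)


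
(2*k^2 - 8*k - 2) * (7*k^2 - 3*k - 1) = 14*k^4 - 62*k^3 + 8*k^2 + 14*k + 2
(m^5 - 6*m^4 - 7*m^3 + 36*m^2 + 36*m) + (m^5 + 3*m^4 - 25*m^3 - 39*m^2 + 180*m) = 2*m^5 - 3*m^4 - 32*m^3 - 3*m^2 + 216*m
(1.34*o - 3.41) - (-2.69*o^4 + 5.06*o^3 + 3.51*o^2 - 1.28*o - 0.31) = 2.69*o^4 - 5.06*o^3 - 3.51*o^2 + 2.62*o - 3.1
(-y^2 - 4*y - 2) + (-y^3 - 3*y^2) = -y^3 - 4*y^2 - 4*y - 2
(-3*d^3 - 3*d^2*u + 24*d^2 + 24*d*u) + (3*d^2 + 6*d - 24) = -3*d^3 - 3*d^2*u + 27*d^2 + 24*d*u + 6*d - 24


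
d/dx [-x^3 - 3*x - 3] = -3*x^2 - 3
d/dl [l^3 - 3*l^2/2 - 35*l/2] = 3*l^2 - 3*l - 35/2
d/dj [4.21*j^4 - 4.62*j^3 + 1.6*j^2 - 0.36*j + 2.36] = 16.84*j^3 - 13.86*j^2 + 3.2*j - 0.36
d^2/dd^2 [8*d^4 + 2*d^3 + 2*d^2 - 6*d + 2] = 96*d^2 + 12*d + 4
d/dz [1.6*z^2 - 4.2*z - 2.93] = 3.2*z - 4.2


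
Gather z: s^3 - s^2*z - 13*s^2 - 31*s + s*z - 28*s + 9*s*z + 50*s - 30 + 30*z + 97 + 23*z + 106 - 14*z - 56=s^3 - 13*s^2 - 9*s + z*(-s^2 + 10*s + 39) + 117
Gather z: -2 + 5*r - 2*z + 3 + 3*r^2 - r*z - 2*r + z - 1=3*r^2 + 3*r + z*(-r - 1)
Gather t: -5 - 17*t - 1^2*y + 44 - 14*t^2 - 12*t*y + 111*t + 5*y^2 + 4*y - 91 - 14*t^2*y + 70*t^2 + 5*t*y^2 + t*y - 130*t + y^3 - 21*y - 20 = t^2*(56 - 14*y) + t*(5*y^2 - 11*y - 36) + y^3 + 5*y^2 - 18*y - 72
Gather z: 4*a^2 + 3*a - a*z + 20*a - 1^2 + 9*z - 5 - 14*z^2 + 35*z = 4*a^2 + 23*a - 14*z^2 + z*(44 - a) - 6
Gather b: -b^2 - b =-b^2 - b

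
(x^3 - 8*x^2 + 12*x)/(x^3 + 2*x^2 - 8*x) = (x - 6)/(x + 4)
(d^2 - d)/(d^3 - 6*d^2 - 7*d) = (1 - d)/(-d^2 + 6*d + 7)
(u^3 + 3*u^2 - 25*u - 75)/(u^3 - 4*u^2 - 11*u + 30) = (u + 5)/(u - 2)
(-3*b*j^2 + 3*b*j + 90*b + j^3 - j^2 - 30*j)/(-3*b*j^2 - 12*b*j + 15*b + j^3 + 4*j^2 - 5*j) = (j - 6)/(j - 1)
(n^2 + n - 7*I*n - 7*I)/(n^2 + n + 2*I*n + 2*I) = (n - 7*I)/(n + 2*I)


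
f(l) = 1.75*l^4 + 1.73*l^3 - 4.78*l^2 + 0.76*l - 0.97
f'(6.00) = 1642.24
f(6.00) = 2473.19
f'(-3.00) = -112.85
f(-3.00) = 48.77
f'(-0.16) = 2.39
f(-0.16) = -1.22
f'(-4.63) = -538.49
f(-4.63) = 525.53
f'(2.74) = 157.53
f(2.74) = 99.45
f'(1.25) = 10.59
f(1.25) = 0.16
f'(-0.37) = 4.65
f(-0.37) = -1.96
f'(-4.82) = -616.45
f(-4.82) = 635.14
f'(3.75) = 407.04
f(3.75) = 371.96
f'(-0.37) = 4.65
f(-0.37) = -1.96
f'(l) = 7.0*l^3 + 5.19*l^2 - 9.56*l + 0.76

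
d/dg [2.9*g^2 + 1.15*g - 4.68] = 5.8*g + 1.15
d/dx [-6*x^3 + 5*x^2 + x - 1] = -18*x^2 + 10*x + 1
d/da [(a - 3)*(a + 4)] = 2*a + 1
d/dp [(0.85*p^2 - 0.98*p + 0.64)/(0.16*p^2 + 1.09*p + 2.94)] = (1.0833*p^2 + 4.7932*p - 3.5788)/(0.0256*p^4 + 0.3488*p^3 + 2.1289*p^2 + 6.4092*p + 8.6436)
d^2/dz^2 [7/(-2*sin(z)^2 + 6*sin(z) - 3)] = 14*(8*sin(z)^4 - 18*sin(z)^3 - 6*sin(z)^2 + 45*sin(z) - 30)/(-6*sin(z) - cos(2*z) + 4)^3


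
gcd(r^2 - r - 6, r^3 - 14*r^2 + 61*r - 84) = r - 3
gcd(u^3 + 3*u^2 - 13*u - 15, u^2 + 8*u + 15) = u + 5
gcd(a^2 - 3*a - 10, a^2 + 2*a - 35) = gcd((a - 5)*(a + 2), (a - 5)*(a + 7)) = a - 5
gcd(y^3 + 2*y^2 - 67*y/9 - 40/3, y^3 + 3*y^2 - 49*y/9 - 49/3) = y + 3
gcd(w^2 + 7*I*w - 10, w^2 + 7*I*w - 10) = w^2 + 7*I*w - 10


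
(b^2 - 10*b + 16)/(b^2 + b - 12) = (b^2 - 10*b + 16)/(b^2 + b - 12)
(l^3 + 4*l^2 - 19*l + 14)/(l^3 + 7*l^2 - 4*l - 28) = (l - 1)/(l + 2)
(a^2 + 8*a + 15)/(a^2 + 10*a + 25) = (a + 3)/(a + 5)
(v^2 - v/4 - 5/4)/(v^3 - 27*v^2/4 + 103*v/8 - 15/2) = 2*(v + 1)/(2*v^2 - 11*v + 12)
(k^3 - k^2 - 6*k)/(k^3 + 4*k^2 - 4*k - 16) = k*(k - 3)/(k^2 + 2*k - 8)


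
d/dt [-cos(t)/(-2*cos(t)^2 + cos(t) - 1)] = sin(t)*cos(2*t)/(-cos(t) + cos(2*t) + 2)^2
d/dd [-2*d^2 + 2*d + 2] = 2 - 4*d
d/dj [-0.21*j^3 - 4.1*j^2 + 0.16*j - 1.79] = -0.63*j^2 - 8.2*j + 0.16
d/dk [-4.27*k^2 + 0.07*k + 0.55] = 0.07 - 8.54*k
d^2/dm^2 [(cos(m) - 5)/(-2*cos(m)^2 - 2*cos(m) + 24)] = (9*(1 - cos(2*m))^2*cos(m) - 21*(1 - cos(2*m))^2 + 331*cos(m) - 490*cos(2*m) + 63*cos(3*m) - 2*cos(5*m) + 18)/(8*(cos(m) - 3)^3*(cos(m) + 4)^3)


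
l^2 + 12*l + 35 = (l + 5)*(l + 7)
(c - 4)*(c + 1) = c^2 - 3*c - 4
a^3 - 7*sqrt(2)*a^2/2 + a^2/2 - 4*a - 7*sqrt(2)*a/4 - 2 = (a + 1/2)*(a - 4*sqrt(2))*(a + sqrt(2)/2)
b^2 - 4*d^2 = (b - 2*d)*(b + 2*d)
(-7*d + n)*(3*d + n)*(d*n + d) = -21*d^3*n - 21*d^3 - 4*d^2*n^2 - 4*d^2*n + d*n^3 + d*n^2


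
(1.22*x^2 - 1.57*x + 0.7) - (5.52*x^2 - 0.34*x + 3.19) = -4.3*x^2 - 1.23*x - 2.49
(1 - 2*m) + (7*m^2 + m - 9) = 7*m^2 - m - 8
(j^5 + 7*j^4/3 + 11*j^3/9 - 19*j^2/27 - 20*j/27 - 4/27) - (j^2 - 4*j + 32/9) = j^5 + 7*j^4/3 + 11*j^3/9 - 46*j^2/27 + 88*j/27 - 100/27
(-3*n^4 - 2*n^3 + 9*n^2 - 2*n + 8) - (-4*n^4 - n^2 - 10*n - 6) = n^4 - 2*n^3 + 10*n^2 + 8*n + 14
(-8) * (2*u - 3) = 24 - 16*u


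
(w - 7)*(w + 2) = w^2 - 5*w - 14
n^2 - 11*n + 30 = (n - 6)*(n - 5)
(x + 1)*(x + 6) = x^2 + 7*x + 6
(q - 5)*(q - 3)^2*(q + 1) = q^4 - 10*q^3 + 28*q^2 - 6*q - 45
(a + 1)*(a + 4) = a^2 + 5*a + 4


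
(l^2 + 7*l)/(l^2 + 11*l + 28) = l/(l + 4)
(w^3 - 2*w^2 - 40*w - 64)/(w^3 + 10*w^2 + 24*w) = (w^2 - 6*w - 16)/(w*(w + 6))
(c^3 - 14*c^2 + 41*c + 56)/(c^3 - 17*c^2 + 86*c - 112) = (c + 1)/(c - 2)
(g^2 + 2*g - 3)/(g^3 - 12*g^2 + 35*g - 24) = (g + 3)/(g^2 - 11*g + 24)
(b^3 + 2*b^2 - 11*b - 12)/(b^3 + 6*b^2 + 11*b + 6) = (b^2 + b - 12)/(b^2 + 5*b + 6)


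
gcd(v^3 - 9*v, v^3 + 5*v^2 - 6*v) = v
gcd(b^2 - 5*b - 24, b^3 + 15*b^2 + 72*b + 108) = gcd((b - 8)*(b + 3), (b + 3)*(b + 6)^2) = b + 3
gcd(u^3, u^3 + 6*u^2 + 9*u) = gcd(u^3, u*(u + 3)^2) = u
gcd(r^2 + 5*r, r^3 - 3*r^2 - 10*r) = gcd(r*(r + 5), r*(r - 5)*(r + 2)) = r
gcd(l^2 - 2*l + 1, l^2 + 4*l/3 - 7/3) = l - 1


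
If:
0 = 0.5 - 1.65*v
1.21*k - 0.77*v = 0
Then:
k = 0.19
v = 0.30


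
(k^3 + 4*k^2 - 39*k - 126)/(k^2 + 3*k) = k + 1 - 42/k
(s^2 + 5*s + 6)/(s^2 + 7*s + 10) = (s + 3)/(s + 5)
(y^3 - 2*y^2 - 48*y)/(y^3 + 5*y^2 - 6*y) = (y - 8)/(y - 1)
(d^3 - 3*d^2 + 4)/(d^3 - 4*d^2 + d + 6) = (d - 2)/(d - 3)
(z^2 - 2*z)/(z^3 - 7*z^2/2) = 2*(z - 2)/(z*(2*z - 7))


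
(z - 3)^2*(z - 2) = z^3 - 8*z^2 + 21*z - 18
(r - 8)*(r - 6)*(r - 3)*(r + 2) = r^4 - 15*r^3 + 56*r^2 + 36*r - 288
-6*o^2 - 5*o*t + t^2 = (-6*o + t)*(o + t)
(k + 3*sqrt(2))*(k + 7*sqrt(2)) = k^2 + 10*sqrt(2)*k + 42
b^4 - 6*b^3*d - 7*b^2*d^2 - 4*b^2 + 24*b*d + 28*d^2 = (b - 2)*(b + 2)*(b - 7*d)*(b + d)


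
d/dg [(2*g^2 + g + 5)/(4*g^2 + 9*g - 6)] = (14*g^2 - 64*g - 51)/(16*g^4 + 72*g^3 + 33*g^2 - 108*g + 36)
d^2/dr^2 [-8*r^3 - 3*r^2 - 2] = -48*r - 6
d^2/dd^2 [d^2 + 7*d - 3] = 2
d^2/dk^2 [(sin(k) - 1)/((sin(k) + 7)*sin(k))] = (-sin(k)^2 + 11*sin(k) + 23 + 43/sin(k) - 42/sin(k)^2 - 98/sin(k)^3)/(sin(k) + 7)^3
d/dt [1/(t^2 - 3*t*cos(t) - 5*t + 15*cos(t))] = (-3*t*sin(t) - 2*t + 15*sin(t) + 3*cos(t) + 5)/((t - 5)^2*(t - 3*cos(t))^2)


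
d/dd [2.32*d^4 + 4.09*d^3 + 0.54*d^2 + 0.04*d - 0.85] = 9.28*d^3 + 12.27*d^2 + 1.08*d + 0.04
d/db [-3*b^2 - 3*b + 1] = -6*b - 3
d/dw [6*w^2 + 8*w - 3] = 12*w + 8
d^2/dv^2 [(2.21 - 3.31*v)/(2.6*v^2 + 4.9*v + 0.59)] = (-(3.31*v - 2.21)*(5.2*v + 4.9)*(10.4*v + 9.8) + (51.636*v + 20.946)*(2.6*v^2 + 4.9*v + 0.59))/(2.6*v^2 + 4.9*v + 0.59)^3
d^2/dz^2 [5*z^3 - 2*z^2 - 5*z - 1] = 30*z - 4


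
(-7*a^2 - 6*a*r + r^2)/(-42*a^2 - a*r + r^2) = (a + r)/(6*a + r)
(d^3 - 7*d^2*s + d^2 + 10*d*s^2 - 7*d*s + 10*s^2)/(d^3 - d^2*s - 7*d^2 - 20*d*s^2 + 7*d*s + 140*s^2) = (d^2 - 2*d*s + d - 2*s)/(d^2 + 4*d*s - 7*d - 28*s)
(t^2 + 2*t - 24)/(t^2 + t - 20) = (t + 6)/(t + 5)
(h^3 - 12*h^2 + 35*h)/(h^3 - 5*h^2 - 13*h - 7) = h*(h - 5)/(h^2 + 2*h + 1)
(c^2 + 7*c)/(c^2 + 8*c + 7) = c/(c + 1)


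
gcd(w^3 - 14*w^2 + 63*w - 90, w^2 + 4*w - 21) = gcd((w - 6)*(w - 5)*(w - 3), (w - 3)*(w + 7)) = w - 3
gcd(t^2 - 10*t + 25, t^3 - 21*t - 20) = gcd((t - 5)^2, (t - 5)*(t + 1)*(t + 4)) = t - 5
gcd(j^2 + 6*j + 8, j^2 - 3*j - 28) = j + 4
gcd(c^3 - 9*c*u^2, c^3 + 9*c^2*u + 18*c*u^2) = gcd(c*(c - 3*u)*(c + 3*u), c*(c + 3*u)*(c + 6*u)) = c^2 + 3*c*u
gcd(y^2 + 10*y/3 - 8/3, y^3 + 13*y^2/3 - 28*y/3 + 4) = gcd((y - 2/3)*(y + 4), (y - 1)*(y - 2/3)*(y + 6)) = y - 2/3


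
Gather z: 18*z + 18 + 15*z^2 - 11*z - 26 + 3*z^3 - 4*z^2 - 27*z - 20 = 3*z^3 + 11*z^2 - 20*z - 28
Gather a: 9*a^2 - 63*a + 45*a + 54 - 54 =9*a^2 - 18*a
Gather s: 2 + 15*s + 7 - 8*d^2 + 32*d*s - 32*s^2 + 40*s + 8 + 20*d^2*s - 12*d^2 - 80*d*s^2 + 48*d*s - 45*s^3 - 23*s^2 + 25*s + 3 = -20*d^2 - 45*s^3 + s^2*(-80*d - 55) + s*(20*d^2 + 80*d + 80) + 20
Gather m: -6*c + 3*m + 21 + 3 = -6*c + 3*m + 24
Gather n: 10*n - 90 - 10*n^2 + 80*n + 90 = -10*n^2 + 90*n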